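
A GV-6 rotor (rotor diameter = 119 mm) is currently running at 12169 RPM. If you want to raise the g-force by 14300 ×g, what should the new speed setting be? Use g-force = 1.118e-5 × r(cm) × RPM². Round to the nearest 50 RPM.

r = 119 mm / 2 = 59.5 mm = 5.95 cm
Current RCF = 1.118 × 10⁻⁵ × 5.95 × (12169)² = 1.118 × 10⁻⁵ × 5.95 × 148,084,561 ≈ 9,850.7 × g
Target RCF = 9,850.7 + 14,300 = 24,150.7 × g
N² = 24,150.7 / (6.6521 × 10⁻⁵) = 363,053,772
N ≈ √363,053,772 ≈ 19,054.0

19050 RPM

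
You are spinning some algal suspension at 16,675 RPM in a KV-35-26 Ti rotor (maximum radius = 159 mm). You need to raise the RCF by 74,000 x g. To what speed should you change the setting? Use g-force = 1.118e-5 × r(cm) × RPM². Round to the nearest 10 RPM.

r = 159 mm = 15.9 cm
Current RCF = 1.118 × 10⁻⁵ × 15.9 × (16675)² = 1.118 × 10⁻⁵ × 15.9 × 278,055,625 ≈ 49,427.7 × g
Target RCF = 49,427.7 + 74,000 = 123,427.7 × g
N² = 123,427.7 / (17.7762 × 10⁻⁵) = 694,342,435
N ≈ √694,342,435 ≈ 26,350.4

N₂ ≈ 26350 RPM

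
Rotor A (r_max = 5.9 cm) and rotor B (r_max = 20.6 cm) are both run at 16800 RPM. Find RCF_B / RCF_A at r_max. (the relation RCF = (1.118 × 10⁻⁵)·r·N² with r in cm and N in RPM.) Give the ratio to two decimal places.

3.49

At fixed N, RCF ∝ r, so RCF_B/RCF_A = r_B/r_A = 20.6 / 5.9 = 3.4915.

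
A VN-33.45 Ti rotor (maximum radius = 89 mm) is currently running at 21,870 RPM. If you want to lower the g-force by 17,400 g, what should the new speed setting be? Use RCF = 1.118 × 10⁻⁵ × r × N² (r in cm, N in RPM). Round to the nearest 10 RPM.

≈ 17420 RPM

r = 89 mm = 8.9 cm
Current RCF = 1.118 × 10⁻⁵ × 8.9 × (21870)² = 1.118 × 10⁻⁵ × 8.9 × 478,296,900 ≈ 47,591.5 × g
Target RCF = 47,591.5 − 17,400 = 30,191.5 × g
N² = 30,191.5 / (9.9502 × 10⁻⁵) = 303,426,062
N ≈ √303,426,062 ≈ 17,419.1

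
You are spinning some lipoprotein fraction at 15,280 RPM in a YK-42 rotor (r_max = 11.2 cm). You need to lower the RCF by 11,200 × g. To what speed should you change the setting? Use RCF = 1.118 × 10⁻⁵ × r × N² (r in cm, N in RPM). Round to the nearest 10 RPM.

N₂ ≈ 12000 RPM

Current RCF = 1.118 × 10⁻⁵ × 11.2 × (15280)² = 1.118 × 10⁻⁵ × 11.2 × 233,478,400 ≈ 29,235.2 × g
Target RCF = 29,235.2 − 11,200 = 18,035.2 × g
N² = 18,035.2 / (12.5216 × 10⁻⁵) = 144,032,711
N ≈ √144,032,711 ≈ 12,001.4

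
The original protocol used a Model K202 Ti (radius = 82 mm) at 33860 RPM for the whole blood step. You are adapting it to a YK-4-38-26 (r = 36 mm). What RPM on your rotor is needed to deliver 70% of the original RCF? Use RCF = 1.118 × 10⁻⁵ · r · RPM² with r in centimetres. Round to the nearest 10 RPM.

≈ 42760 RPM

Original rotor: r = 82 mm = 8.2 cm
RCF_original = 1.118 × 10⁻⁵ × 8.2 × (33860)² = 1.118 × 10⁻⁵ × 8.2 × 1,146,499,600 ≈ 105,106.5 × g
Target RCF = 0.7 × 105,106.5 ≈ 73,574.5 × g
Your rotor: r = 36 mm = 3.6 cm
73,574.5 = 1.118 × 10⁻⁵ × 3.6 × N²
N² = 73,574.5 / (4.0248 × 10⁻⁵) = 1,828,028,722
N ≈ √1,828,028,722 ≈ 42,755.5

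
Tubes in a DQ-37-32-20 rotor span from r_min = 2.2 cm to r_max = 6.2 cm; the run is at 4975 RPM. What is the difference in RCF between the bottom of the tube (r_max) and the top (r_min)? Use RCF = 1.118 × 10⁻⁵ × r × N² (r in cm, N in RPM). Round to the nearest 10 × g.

RCF_max = 1.118 × 10⁻⁵ × 6.2 × (4975)² = 1.118 × 10⁻⁵ × 6.2 × 24,750,625 ≈ 1,715.6 × g
RCF_min = 1.118 × 10⁻⁵ × 2.2 × (4975)² = 1.118 × 10⁻⁵ × 2.2 × 24,750,625 ≈ 608.8 × g
ΔRCF = 1,715.6 − 608.8 = 1,106.8

ΔRCF ≈ 1110 g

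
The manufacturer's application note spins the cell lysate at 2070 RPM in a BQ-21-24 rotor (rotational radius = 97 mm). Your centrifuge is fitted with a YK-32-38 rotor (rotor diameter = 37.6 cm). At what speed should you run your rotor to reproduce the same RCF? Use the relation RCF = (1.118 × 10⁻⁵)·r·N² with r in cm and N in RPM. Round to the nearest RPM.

Original rotor: r = 97 mm = 9.7 cm
RCF = 1.118 × 10⁻⁵ × r × N²
RCF_original = 1.118 × 10⁻⁵ × 9.7 × (2070)² = 1.118 × 10⁻⁵ × 9.7 × 4,284,900 ≈ 464.7 × g
Your rotor: r = 37.6 / 2 = 18.8 cm
464.7 = 1.118 × 10⁻⁵ × 18.8 × N²
N² = 464.7 / (21.0184 × 10⁻⁵) = 2,210,920
N ≈ √2,210,920 ≈ 1,486.9

≈ 1487 RPM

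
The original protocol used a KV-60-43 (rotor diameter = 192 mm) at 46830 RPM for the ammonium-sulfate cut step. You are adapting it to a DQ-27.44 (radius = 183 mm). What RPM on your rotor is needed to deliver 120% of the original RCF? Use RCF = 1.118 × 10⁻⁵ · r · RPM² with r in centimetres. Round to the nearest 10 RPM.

≈ 37160 RPM

Original rotor: r = 192 mm / 2 = 96 mm = 9.6 cm
RCF = 1.118 × 10⁻⁵ × r × N²
RCF_original = 1.118 × 10⁻⁵ × 9.6 × (46830)² = 1.118 × 10⁻⁵ × 9.6 × 2,193,048,900 ≈ 235,375.6 × g
Target RCF = 1.2 × 235,375.6 ≈ 282,450.7 × g
Your rotor: r = 183 mm = 18.3 cm
282,450.7 = 1.118 × 10⁻⁵ × 18.3 × N²
N² = 282,450.7 / (20.4594 × 10⁻⁵) = 1,380,542,440
N ≈ √1,380,542,440 ≈ 37,155.7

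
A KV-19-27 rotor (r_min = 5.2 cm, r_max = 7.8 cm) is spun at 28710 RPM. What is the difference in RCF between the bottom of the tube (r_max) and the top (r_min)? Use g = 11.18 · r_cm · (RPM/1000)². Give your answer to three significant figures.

24000 g

RCF_max = 11.18 × 7.8 × (28.71)² = 11.18 × 7.8 × 824.2641 ≈ 71,879.1 × g
RCF_min = 11.18 × 5.2 × (28.71)² = 11.18 × 5.2 × 824.2641 ≈ 47,919.4 × g
ΔRCF = 71,879.1 − 47,919.4 = 23,959.7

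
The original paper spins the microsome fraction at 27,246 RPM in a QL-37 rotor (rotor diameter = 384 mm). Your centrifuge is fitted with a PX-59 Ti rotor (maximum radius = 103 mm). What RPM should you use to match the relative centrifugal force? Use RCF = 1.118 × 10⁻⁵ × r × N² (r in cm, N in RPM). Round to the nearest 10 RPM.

Original rotor: r = 384 mm / 2 = 192 mm = 19.2 cm
RCF = 1.118 × 10⁻⁵ × r × N²
RCF_original = 1.118 × 10⁻⁵ × 19.2 × (27246)² = 1.118 × 10⁻⁵ × 19.2 × 742,344,516 ≈ 159,348.7 × g
Your rotor: r = 103 mm = 10.3 cm
159,348.7 = 1.118 × 10⁻⁵ × 10.3 × N²
N² = 159,348.7 / (11.5154 × 10⁻⁵) = 1,383,787,797
N ≈ √1,383,787,797 ≈ 37,199.3

37200 RPM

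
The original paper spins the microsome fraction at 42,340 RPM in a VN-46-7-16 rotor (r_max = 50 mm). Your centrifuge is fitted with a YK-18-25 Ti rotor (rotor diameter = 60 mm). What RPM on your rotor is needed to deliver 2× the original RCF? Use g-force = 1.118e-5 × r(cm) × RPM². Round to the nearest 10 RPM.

≈ 77300 RPM

Original rotor: r = 50 mm = 5.0 cm
RCF = 1.118 × 10⁻⁵ × r × N²
RCF_original = 1.118 × 10⁻⁵ × 5 × (42340)² = 1.118 × 10⁻⁵ × 5 × 1,792,675,600 ≈ 100,210.6 × g
Target RCF = 2 × 100,210.6 ≈ 200,421.2 × g
Your rotor: r = 60 mm / 2 = 30 mm = 3 cm
200,421.2 = 1.118 × 10⁻⁵ × 3 × N²
N² = 200,421.2 / (3.354 × 10⁻⁵) = 5,975,587,358
N ≈ √5,975,587,358 ≈ 77,301.9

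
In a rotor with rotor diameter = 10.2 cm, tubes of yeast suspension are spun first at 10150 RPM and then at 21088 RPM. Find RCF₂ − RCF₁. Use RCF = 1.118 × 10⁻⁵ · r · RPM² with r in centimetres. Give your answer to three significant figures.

19500 × g

r = 10.2 / 2 = 5.1 cm
RCF₁ = 1.118 × 10⁻⁵ × 5.1 × (10150)² = 1.118 × 10⁻⁵ × 5.1 × 103,022,500 ≈ 5,874.1 × g
RCF₂ = 1.118 × 10⁻⁵ × 5.1 × (21088)² = 1.118 × 10⁻⁵ × 5.1 × 444,703,744 ≈ 25,356.1 × g
Increase = 25,356.1 − 5,874.1 = 19,482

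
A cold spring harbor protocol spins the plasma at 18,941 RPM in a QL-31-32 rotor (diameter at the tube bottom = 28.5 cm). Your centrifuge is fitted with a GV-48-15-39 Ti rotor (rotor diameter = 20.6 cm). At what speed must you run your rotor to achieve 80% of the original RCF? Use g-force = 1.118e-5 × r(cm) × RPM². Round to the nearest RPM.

≈ 19927 RPM

Original rotor: r = 28.5 / 2 = 14.25 cm
RCF_original = 1.118 × 10⁻⁵ × 14.25 × (18941)² = 1.118 × 10⁻⁵ × 14.25 × 358,761,481 ≈ 57,156.1 × g
Target RCF = 0.8 × 57,156.1 ≈ 45,724.9 × g
Your rotor: r = 20.6 / 2 = 10.3 cm
45,724.9 = 1.118 × 10⁻⁵ × 10.3 × N²
N² = 45,724.9 / (11.5154 × 10⁻⁵) = 397,076,089
N ≈ √397,076,089 ≈ 19,926.8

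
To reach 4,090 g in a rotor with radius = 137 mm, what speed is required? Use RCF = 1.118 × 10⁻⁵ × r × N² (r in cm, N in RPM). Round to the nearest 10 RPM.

r = 137 mm = 13.7 cm
RCF = 1.118 × 10⁻⁵ × r × N²
4,090 = 1.118 × 10⁻⁵ × 13.7 × N²
N² = 4,090 / (15.3166 × 10⁻⁵) = 26,703,054
N ≈ √26,703,054 ≈ 5,167.5

≈ 5170 RPM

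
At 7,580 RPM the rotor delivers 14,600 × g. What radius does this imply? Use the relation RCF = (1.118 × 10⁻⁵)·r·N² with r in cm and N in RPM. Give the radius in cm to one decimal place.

≈ 22.7 cm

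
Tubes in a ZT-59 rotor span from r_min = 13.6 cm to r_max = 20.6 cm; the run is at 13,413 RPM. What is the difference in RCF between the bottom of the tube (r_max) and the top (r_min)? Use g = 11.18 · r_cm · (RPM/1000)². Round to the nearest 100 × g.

≈ 14100 ×g

ΔRCF = 11.18 × (r_max − r_min) × (N/1000)² = 11.18 × 7.0 × 179.908569 ≈ 14,079.6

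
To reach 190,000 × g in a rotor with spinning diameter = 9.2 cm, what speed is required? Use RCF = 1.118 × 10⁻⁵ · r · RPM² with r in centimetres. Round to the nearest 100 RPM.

60800 RPM

r = 9.2 / 2 = 4.6 cm
190,000 = 1.118 × 10⁻⁵ × 4.6 × N²
N² = 190,000 / (5.1428 × 10⁻⁵) = 3,694,485,494
N ≈ √3,694,485,494 ≈ 60,782.3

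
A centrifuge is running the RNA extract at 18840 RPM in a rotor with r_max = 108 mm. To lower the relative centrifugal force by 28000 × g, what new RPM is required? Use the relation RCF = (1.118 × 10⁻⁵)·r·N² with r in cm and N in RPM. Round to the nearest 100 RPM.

r = 108 mm = 10.8 cm
Current RCF = 1.118 × 10⁻⁵ × 10.8 × (18840)² = 1.118 × 10⁻⁵ × 10.8 × 354,945,600 ≈ 42,857.6 × g
Target RCF = 42,857.6 − 28,000 = 14,857.6 × g
N² = 14,857.6 / (12.0744 × 10⁻⁵) = 123,050,421
N ≈ √123,050,421 ≈ 11,092.8

≈ 11100 RPM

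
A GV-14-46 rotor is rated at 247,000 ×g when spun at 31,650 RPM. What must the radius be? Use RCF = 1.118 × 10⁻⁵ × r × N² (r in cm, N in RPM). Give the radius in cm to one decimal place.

247000 = 1.118 × 10⁻⁵ × r × (31650)²
r = 247000 / (1.118 × 10⁻⁵ × 1,001,722,500) = 247000 / 11199.26 ≈ 22.055 cm

r ≈ 22.1 cm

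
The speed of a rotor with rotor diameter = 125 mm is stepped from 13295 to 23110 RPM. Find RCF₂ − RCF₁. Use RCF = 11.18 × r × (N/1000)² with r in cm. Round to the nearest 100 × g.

r = 125 mm / 2 = 62.5 mm = 6.25 cm
RCF₁ = 11.18 × 6.25 × (13.295)² = 11.18 × 6.25 × 176.757025 ≈ 12,350.9 × g
RCF₂ = 11.18 × 6.25 × (23.11)² = 11.18 × 6.25 × 534.0721 ≈ 37,318.3 × g
Increase = 37,318.3 − 12,350.9 = 24,967.4

25000 g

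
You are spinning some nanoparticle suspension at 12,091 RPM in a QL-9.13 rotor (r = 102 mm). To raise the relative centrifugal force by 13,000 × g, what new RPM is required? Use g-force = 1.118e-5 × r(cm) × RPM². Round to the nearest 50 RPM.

≈ 16150 RPM

r = 102 mm = 10.2 cm
Current RCF = 1.118 × 10⁻⁵ × 10.2 × (12091)² = 1.118 × 10⁻⁵ × 10.2 × 146,192,281 ≈ 16,671.2 × g
Target RCF = 16,671.2 + 13,000 = 29,671.2 × g
N² = 29,671.2 / (11.4036 × 10⁻⁵) = 260,191,518
N ≈ √260,191,518 ≈ 16,130.5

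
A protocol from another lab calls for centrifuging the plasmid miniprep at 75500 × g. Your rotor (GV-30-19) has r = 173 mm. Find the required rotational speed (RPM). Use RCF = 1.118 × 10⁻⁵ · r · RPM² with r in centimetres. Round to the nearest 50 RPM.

r = 173 mm = 17.3 cm
75,500 = 1.118 × 10⁻⁵ × 17.3 × N²
N² = 75,500 / (19.3414 × 10⁻⁵) = 390,354,369
N ≈ √390,354,369 ≈ 19,757.4

19750 RPM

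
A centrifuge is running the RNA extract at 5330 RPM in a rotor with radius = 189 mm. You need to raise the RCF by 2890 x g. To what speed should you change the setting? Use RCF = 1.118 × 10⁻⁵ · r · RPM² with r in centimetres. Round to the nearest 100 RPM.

r = 189 mm = 18.9 cm
Current RCF = 1.118 × 10⁻⁵ × 18.9 × (5330)² = 1.118 × 10⁻⁵ × 18.9 × 28,408,900 ≈ 6,002.9 × g
Target RCF = 6,002.9 + 2,890 = 8,892.9 × g
N² = 8,892.9 / (21.1302 × 10⁻⁵) = 42,086,208
N ≈ √42,086,208 ≈ 6,487.4

6500 RPM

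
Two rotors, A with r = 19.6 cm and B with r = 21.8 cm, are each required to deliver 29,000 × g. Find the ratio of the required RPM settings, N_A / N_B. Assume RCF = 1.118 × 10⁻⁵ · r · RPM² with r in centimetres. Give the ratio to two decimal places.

1.05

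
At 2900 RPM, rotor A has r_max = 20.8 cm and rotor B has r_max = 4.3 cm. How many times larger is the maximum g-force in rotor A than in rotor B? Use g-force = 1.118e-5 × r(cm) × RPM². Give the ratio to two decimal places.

At fixed N, RCF ∝ r, so RCF_A/RCF_B = r_A/r_B = 20.8 / 4.3 = 4.8372.

4.84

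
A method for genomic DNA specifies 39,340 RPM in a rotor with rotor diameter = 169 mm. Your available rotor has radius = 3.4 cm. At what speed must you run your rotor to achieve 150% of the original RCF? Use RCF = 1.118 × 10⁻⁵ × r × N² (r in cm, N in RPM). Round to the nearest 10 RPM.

Original rotor: r = 169 mm / 2 = 84.5 mm = 8.45 cm
RCF = 1.118 × 10⁻⁵ × r × N²
RCF_original = 1.118 × 10⁻⁵ × 8.45 × (39340)² = 1.118 × 10⁻⁵ × 8.45 × 1,547,635,600 ≈ 146,206.7 × g
Target RCF = 1.5 × 146,206.7 ≈ 219,310.1 × g
219,310.1 = 1.118 × 10⁻⁵ × 3.4 × N²
N² = 219,310.1 / (3.8012 × 10⁻⁵) = 5,769,496,475
N ≈ √5,769,496,475 ≈ 75,957.2

75960 RPM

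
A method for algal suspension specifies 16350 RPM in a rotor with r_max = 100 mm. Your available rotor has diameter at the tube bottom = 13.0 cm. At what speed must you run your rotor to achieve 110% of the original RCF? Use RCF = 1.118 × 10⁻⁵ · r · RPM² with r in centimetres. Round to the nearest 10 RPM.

Original rotor: r = 100 mm = 10.0 cm
RCF_original = 1.118 × 10⁻⁵ × 10 × (16350)² = 1.118 × 10⁻⁵ × 10 × 267,322,500 ≈ 29,886.7 × g
Target RCF = 1.1 × 29,886.7 ≈ 32,875.4 × g
Your rotor: r = 13.0 / 2 = 6.5 cm
32,875.4 = 1.118 × 10⁻⁵ × 6.5 × N²
N² = 32,875.4 / (7.267 × 10⁻⁵) = 452,393,009
N ≈ √452,393,009 ≈ 21,269.5

21270 RPM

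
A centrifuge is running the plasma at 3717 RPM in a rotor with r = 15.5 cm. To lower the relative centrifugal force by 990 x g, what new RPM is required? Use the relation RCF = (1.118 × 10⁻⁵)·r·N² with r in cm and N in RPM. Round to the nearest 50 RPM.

Current RCF = 1.118 × 10⁻⁵ × 15.5 × (3717)² = 1.118 × 10⁻⁵ × 15.5 × 13,816,089 ≈ 2,394.2 × g
Target RCF = 2,394.2 − 990 = 1,404.2 × g
N² = 1,404.2 / (17.329 × 10⁻⁵) = 8,103,180
N ≈ √8,103,180 ≈ 2,846.6

2850 RPM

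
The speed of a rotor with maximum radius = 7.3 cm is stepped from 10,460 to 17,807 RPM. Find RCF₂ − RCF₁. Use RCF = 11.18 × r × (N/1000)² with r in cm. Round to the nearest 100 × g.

16900 ×g

RCF₁ = 11.18 × 7.3 × (10.46)² = 11.18 × 7.3 × 109.4116 ≈ 8,929.5 × g
RCF₂ = 11.18 × 7.3 × (17.807)² = 11.18 × 7.3 × 317.089249 ≈ 25,878.9 × g
Increase = 25,878.9 − 8,929.5 = 16,949.4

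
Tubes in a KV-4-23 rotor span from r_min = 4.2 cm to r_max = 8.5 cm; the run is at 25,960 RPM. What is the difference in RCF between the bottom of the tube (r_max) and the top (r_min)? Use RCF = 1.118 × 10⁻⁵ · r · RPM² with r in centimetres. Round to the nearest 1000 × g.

ΔRCF ≈ 32000 ×g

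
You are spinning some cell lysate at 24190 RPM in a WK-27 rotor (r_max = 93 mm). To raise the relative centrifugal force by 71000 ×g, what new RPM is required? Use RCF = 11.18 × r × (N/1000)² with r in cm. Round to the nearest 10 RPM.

≈ 35610 RPM

r = 93 mm = 9.3 cm
Current RCF = 11.18 × 9.3 × (24.19)² = 11.18 × 9.3 × 585.1561 ≈ 60,841 × g
Target RCF = 60,841 + 71,000 = 131,841 × g
(N/1000)² = 131,841 / 103.974 = 1268.019
N = 1000 × √1268.019 ≈ 35,609.3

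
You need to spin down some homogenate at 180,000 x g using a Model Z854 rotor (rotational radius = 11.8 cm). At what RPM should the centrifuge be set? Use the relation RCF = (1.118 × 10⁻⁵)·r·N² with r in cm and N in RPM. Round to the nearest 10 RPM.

N ≈ 36940 RPM

RCF = 1.118 × 10⁻⁵ × r × N²
180,000 = 1.118 × 10⁻⁵ × 11.8 × N²
N² = 180,000 / (13.1924 × 10⁻⁵) = 1,364,421,940
N ≈ √1,364,421,940 ≈ 36,938.1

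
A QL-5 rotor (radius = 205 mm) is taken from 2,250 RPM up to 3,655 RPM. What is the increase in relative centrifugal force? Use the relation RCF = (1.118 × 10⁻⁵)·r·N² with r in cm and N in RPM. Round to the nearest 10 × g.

1900 × g

r = 205 mm = 20.5 cm
RCF₁ = 1.118 × 10⁻⁵ × 20.5 × (2250)² = 1.118 × 10⁻⁵ × 20.5 × 5,062,500 ≈ 1,160.3 × g
RCF₂ = 1.118 × 10⁻⁵ × 20.5 × (3655)² = 1.118 × 10⁻⁵ × 20.5 × 13,359,025 ≈ 3,061.8 × g
Increase = 3,061.8 − 1,160.3 = 1,901.5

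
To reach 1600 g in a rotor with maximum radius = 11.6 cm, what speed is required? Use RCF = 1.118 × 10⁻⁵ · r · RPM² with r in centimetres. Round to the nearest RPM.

RCF = 1.118 × 10⁻⁵ × r × N²
1,600 = 1.118 × 10⁻⁵ × 11.6 × N²
N² = 1,600 / (12.9688 × 10⁻⁵) = 12,337,302
N ≈ √12,337,302 ≈ 3,512.4

N ≈ 3512 RPM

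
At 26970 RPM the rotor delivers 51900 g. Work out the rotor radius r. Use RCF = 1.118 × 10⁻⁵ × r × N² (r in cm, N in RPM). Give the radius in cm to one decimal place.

RCF = 1.118 × 10⁻⁵ × r × N²
51900 = 1.118 × 10⁻⁵ × r × (26970)²
r = 51900 / (1.118 × 10⁻⁵ × 727,380,900) = 51900 / 8132.118 ≈ 6.382 cm

6.4 cm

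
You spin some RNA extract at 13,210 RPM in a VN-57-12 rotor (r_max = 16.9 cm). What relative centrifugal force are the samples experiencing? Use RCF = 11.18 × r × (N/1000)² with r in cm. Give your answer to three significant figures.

RCF ≈ 33000 ×g

RCF = 11.18 × 16.9 × (13.21)² = 11.18 × 16.9 × 174.5041 ≈ 32,971.2 × g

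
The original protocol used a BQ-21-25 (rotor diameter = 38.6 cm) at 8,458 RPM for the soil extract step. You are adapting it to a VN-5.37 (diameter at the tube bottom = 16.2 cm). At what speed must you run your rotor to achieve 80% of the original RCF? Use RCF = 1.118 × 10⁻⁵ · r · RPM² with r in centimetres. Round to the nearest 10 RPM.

11680 RPM

Original rotor: r = 38.6 / 2 = 19.3 cm
RCF_original = 1.118 × 10⁻⁵ × 19.3 × (8458)² = 1.118 × 10⁻⁵ × 19.3 × 71,537,764 ≈ 15,436 × g
Target RCF = 0.8 × 15,436 ≈ 12,348.8 × g
Your rotor: r = 16.2 / 2 = 8.1 cm
12,348.8 = 1.118 × 10⁻⁵ × 8.1 × N²
N² = 12,348.8 / (9.0558 × 10⁻⁵) = 136,363,436
N ≈ √136,363,436 ≈ 11,677.5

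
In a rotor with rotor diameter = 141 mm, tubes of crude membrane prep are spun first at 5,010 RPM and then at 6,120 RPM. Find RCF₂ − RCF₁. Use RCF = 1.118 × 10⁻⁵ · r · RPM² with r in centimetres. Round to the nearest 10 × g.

≈ 970 ×g

r = 141 mm / 2 = 70.5 mm = 7.05 cm
RCF₁ = 1.118 × 10⁻⁵ × 7.05 × (5010)² = 1.118 × 10⁻⁵ × 7.05 × 25,100,100 ≈ 1,978.4 × g
RCF₂ = 1.118 × 10⁻⁵ × 7.05 × (6120)² = 1.118 × 10⁻⁵ × 7.05 × 37,454,400 ≈ 2,952.1 × g
Increase = 2,952.1 − 1,978.4 = 973.7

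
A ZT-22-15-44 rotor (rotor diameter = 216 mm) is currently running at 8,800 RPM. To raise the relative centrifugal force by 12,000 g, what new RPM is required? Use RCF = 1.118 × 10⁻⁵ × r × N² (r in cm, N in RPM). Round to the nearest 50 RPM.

r = 216 mm / 2 = 108 mm = 10.8 cm
Current RCF = 1.118 × 10⁻⁵ × 10.8 × (8800)² = 1.118 × 10⁻⁵ × 10.8 × 77,440,000 ≈ 9,350.4 × g
Target RCF = 9,350.4 + 12,000 = 21,350.4 × g
N² = 21,350.4 / (12.0744 × 10⁻⁵) = 176,823,693
N ≈ √176,823,693 ≈ 13,297.5

N₂ ≈ 13300 RPM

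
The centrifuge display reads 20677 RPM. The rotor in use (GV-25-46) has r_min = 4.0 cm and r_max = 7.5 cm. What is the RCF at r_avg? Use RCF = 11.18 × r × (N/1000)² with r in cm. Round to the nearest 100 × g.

27500 x g

r_avg = (4.0 + 7.5) / 2 = 5.75 cm
RCF = 11.18 × 5.75 × (20.677)² = 11.18 × 5.75 × 427.538329 ≈ 27,484.3 × g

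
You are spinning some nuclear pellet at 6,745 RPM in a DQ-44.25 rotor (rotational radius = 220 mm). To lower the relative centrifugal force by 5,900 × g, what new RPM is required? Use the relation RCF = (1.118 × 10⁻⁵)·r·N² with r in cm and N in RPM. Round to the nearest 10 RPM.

4640 RPM

r = 220 mm = 22.0 cm
Current RCF = 1.118 × 10⁻⁵ × 22 × (6745)² = 1.118 × 10⁻⁵ × 22 × 45,495,025 ≈ 11,190 × g
Target RCF = 11,190 − 5,900 = 5,290 × g
N² = 5,290 / (24.596 × 10⁻⁵) = 21,507,562
N ≈ √21,507,562 ≈ 4,637.6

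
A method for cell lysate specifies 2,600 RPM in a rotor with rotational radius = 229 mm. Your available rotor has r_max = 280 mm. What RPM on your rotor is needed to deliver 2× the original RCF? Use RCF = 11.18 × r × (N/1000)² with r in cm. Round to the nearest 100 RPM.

3300 RPM

Original rotor: r = 229 mm = 22.9 cm
RCF_original = 11.18 × 22.9 × (2.6)² = 11.18 × 22.9 × 6.76 ≈ 1,730.7 × g
Target RCF = 2 × 1,730.7 ≈ 3,461.4 × g
Your rotor: r = 280 mm = 28.0 cm
3,461.4 = 11.18 × 28 × (N/1000)²
(N/1000)² = 3,461.4 / 313.04 = 11.05737
N = 1000 × √11.05737 ≈ 3,325.3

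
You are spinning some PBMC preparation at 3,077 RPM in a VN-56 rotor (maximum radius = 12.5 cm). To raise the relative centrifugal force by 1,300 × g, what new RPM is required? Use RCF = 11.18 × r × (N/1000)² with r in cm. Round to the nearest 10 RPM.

4330 RPM

Current RCF = 11.18 × 12.5 × (3.077)² = 11.18 × 12.5 × 9.467929 ≈ 1,323.1 × g
Target RCF = 1,323.1 + 1,300 = 2,623.1 × g
(N/1000)² = 2,623.1 / 139.75 = 18.76995
N = 1000 × √18.76995 ≈ 4,332.4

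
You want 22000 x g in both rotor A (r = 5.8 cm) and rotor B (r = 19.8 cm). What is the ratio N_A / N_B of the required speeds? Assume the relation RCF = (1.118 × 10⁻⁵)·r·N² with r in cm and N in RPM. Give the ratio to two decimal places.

At fixed RCF, N ∝ 1/√r, so N_A/N_B = √(r_B/r_A) = √(19.8/5.8) = √3.413793 = 1.8476.

1.85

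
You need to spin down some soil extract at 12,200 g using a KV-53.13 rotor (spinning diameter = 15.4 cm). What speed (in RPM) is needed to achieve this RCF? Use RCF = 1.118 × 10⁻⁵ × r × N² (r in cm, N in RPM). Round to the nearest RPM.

r = 15.4 / 2 = 7.7 cm
RCF = 1.118 × 10⁻⁵ × r × N²
12,200 = 1.118 × 10⁻⁵ × 7.7 × N²
N² = 12,200 / (8.6086 × 10⁻⁵) = 141,718,746
N ≈ √141,718,746 ≈ 11,904.6

N ≈ 11905 RPM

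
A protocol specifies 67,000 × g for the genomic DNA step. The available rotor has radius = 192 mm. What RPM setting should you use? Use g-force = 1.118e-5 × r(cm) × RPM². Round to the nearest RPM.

17667 RPM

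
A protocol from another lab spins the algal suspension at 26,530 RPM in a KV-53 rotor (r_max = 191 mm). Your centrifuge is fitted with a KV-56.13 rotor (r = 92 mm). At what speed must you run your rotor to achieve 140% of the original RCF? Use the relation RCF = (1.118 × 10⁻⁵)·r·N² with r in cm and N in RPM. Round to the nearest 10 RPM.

Original rotor: r = 191 mm = 19.1 cm
RCF_original = 1.118 × 10⁻⁵ × 19.1 × (26530)² = 1.118 × 10⁻⁵ × 19.1 × 703,840,900 ≈ 150,296.8 × g
Target RCF = 1.4 × 150,296.8 ≈ 210,415.5 × g
Your rotor: r = 92 mm = 9.2 cm
210,415.5 = 1.118 × 10⁻⁵ × 9.2 × N²
N² = 210,415.5 / (10.2856 × 10⁻⁵) = 2,045,728,980
N ≈ √2,045,728,980 ≈ 45,229.7

≈ 45230 RPM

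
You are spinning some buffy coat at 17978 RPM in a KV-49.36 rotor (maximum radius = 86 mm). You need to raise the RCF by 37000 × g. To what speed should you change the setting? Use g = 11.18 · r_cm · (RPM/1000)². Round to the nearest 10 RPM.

N₂ ≈ 26610 RPM

r = 86 mm = 8.6 cm
Current RCF = 11.18 × 8.6 × (17.978)² = 11.18 × 8.6 × 323.208484 ≈ 31,075.8 × g
Target RCF = 31,075.8 + 37,000 = 68,075.8 × g
(N/1000)² = 68,075.8 / 96.148 = 708.0314
N = 1000 × √708.0314 ≈ 26,608.9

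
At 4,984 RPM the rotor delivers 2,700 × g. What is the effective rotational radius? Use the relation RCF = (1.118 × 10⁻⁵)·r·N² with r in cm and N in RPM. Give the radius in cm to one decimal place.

≈ 9.7 cm

2700 = 1.118 × 10⁻⁵ × r × (4984)²
r = 2700 / (1.118 × 10⁻⁵ × 24,840,256) = 2700 / 277.7141 ≈ 9.722 cm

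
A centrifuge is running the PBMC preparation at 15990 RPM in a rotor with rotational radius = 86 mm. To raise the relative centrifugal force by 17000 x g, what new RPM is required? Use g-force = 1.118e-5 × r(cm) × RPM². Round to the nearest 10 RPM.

r = 86 mm = 8.6 cm
Current RCF = 1.118 × 10⁻⁵ × 8.6 × (15990)² = 1.118 × 10⁻⁵ × 8.6 × 255,680,100 ≈ 24,583.1 × g
Target RCF = 24,583.1 + 17,000 = 41,583.1 × g
N² = 41,583.1 / (9.6148 × 10⁻⁵) = 432,490,535
N ≈ √432,490,535 ≈ 20,796.4

20800 RPM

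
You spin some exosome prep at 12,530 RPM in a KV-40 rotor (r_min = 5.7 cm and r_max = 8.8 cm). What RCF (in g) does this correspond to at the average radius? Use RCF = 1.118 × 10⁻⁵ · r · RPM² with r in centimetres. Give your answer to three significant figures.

≈ 12700 g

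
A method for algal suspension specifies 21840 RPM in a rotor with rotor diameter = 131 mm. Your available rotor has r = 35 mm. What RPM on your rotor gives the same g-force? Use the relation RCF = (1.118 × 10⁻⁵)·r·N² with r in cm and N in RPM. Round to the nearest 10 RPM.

Original rotor: r = 131 mm / 2 = 65.5 mm = 6.55 cm
RCF = 1.118 × 10⁻⁵ × r × N²
RCF_original = 1.118 × 10⁻⁵ × 6.55 × (21840)² = 1.118 × 10⁻⁵ × 6.55 × 476,985,600 ≈ 34,929.2 × g
Your rotor: r = 35 mm = 3.5 cm
34,929.2 = 1.118 × 10⁻⁵ × 3.5 × N²
N² = 34,929.2 / (3.913 × 10⁻⁵) = 892,645,029
N ≈ √892,645,029 ≈ 29,877.2

29880 RPM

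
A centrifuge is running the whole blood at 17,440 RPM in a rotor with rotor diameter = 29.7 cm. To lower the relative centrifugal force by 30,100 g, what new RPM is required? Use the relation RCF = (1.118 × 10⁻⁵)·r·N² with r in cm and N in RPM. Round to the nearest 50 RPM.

11100 RPM

r = 29.7 / 2 = 14.85 cm
Current RCF = 1.118 × 10⁻⁵ × 14.85 × (17440)² = 1.118 × 10⁻⁵ × 14.85 × 304,153,600 ≈ 50,496.5 × g
Target RCF = 50,496.5 − 30,100 = 20,396.5 × g
N² = 20,396.5 / (16.6023 × 10⁻⁵) = 122,853,460
N ≈ √122,853,460 ≈ 11,083.9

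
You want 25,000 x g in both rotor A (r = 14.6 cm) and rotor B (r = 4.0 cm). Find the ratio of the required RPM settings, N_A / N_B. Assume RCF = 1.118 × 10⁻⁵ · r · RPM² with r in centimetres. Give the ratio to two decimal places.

0.52

At fixed RCF, N ∝ 1/√r, so N_A/N_B = √(r_B/r_A) = √(4.0/14.6) = √0.273973 = 0.5234.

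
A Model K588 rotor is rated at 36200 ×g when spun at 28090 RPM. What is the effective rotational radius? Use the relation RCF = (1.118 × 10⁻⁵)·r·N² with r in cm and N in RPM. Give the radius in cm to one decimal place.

4.1 cm

36200 = 1.118 × 10⁻⁵ × r × (28090)²
r = 36200 / (1.118 × 10⁻⁵ × 789,048,100) = 36200 / 8821.558 ≈ 4.104 cm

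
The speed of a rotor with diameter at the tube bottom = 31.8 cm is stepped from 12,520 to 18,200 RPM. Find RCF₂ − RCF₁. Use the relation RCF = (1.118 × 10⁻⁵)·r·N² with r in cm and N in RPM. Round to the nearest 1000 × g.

≈ 31000 g

r = 31.8 / 2 = 15.9 cm
RCF₁ = 1.118 × 10⁻⁵ × 15.9 × (12520)² = 1.118 × 10⁻⁵ × 15.9 × 156,750,400 ≈ 27,864.3 × g
RCF₂ = 1.118 × 10⁻⁵ × 15.9 × (18200)² = 1.118 × 10⁻⁵ × 15.9 × 331,240,000 ≈ 58,881.9 × g
Increase = 58,881.9 − 27,864.3 = 31,017.6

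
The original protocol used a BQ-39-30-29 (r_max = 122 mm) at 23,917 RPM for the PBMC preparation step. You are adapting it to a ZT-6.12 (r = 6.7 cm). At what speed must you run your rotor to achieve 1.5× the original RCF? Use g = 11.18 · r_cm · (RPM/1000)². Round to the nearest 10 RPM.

39530 RPM

Original rotor: r = 122 mm = 12.2 cm
RCF_original = 11.18 × 12.2 × (23.917)² = 11.18 × 12.2 × 572.022889 ≈ 78,021.6 × g
Target RCF = 1.5 × 78,021.6 ≈ 117,032.4 × g
117,032.4 = 11.18 × 6.7 × (N/1000)²
(N/1000)² = 117,032.4 / 74.906 = 1562.39
N = 1000 × √1562.39 ≈ 39,527.1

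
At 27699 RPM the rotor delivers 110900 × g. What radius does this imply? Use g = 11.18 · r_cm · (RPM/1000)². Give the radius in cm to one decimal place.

RCF = 11.18 × r × (N/1000)²
110900 = 11.18 × r × (27.699)²
r = 110900 / (11.18 × 767.234601) = 110900 / 8577.683 ≈ 12.929 cm

≈ 12.9 cm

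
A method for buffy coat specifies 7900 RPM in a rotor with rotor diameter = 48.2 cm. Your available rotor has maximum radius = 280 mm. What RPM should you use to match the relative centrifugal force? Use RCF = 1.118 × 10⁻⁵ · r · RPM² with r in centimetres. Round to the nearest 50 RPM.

7350 RPM

Original rotor: r = 48.2 / 2 = 24.1 cm
RCF_original = 1.118 × 10⁻⁵ × 24.1 × (7900)² = 1.118 × 10⁻⁵ × 24.1 × 62,410,000 ≈ 16,815.6 × g
Your rotor: r = 280 mm = 28.0 cm
16,815.6 = 1.118 × 10⁻⁵ × 28 × N²
N² = 16,815.6 / (31.304 × 10⁻⁵) = 53,717,097
N ≈ √53,717,097 ≈ 7,329.2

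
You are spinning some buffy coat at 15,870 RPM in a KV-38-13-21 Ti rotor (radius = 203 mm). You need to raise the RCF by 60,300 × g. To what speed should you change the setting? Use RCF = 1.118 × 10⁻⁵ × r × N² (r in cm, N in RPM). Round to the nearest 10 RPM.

≈ 22750 RPM

r = 203 mm = 20.3 cm
Current RCF = 1.118 × 10⁻⁵ × 20.3 × (15870)² = 1.118 × 10⁻⁵ × 20.3 × 251,856,900 ≈ 57,159.9 × g
Target RCF = 57,159.9 + 60,300 = 117,459.9 × g
N² = 117,459.9 / (22.6954 × 10⁻⁵) = 517,549,371
N ≈ √517,549,371 ≈ 22,749.7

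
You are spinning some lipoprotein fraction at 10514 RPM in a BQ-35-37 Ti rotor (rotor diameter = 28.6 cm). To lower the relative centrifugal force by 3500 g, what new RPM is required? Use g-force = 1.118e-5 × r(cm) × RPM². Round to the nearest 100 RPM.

r = 28.6 / 2 = 14.3 cm
Current RCF = 1.118 × 10⁻⁵ × 14.3 × (10514)² = 1.118 × 10⁻⁵ × 14.3 × 110,544,196 ≈ 17,673.1 × g
Target RCF = 17,673.1 − 3,500 = 14,173.1 × g
N² = 14,173.1 / (15.9874 × 10⁻⁵) = 88,651,688
N ≈ √88,651,688 ≈ 9,415.5

N₂ ≈ 9400 RPM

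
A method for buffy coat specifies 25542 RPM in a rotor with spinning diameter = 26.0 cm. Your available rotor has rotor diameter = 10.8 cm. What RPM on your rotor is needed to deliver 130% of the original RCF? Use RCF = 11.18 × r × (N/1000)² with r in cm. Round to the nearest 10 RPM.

Original rotor: r = 26.0 / 2 = 13 cm
RCF_original = 11.18 × 13 × (25.542)² = 11.18 × 13 × 652.393764 ≈ 94,818.9 × g
Target RCF = 1.3 × 94,818.9 ≈ 123,264.6 × g
Your rotor: r = 10.8 / 2 = 5.4 cm
123,264.6 = 11.18 × 5.4 × (N/1000)²
(N/1000)² = 123,264.6 / 60.372 = 2041.751
N = 1000 × √2041.751 ≈ 45,185.7

45190 RPM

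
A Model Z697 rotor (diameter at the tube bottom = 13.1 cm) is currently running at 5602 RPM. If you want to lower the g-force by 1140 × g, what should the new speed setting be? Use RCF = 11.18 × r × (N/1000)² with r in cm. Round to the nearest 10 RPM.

r = 13.1 / 2 = 6.55 cm
Current RCF = 11.18 × 6.55 × (5.602)² = 11.18 × 6.55 × 31.382404 ≈ 2,298.1 × g
Target RCF = 2,298.1 − 1,140 = 1,158.1 × g
(N/1000)² = 1,158.1 / 73.229 = 15.81477
N = 1000 × √15.81477 ≈ 3,976.8

≈ 3980 RPM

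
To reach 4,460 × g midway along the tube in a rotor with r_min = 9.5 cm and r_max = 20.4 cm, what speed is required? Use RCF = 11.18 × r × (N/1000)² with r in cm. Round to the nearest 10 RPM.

r_avg = (9.5 + 20.4) / 2 = 14.95 cm
4,460 = 11.18 × 14.95 × (N/1000)²
(N/1000)² = 4,460 / 167.141 = 26.68406
N = 1000 × √26.68406 ≈ 5,165.7

N ≈ 5170 RPM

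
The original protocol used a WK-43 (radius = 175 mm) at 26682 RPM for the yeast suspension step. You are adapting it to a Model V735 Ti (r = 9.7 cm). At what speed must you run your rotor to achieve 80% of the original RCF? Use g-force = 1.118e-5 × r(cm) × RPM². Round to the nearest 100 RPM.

Original rotor: r = 175 mm = 17.5 cm
RCF_original = 1.118 × 10⁻⁵ × 17.5 × (26682)² = 1.118 × 10⁻⁵ × 17.5 × 711,929,124 ≈ 139,288.9 × g
Target RCF = 0.8 × 139,288.9 ≈ 111,431.1 × g
111,431.1 = 1.118 × 10⁻⁵ × 9.7 × N²
N² = 111,431.1 / (10.8446 × 10⁻⁵) = 1,027,526,142
N ≈ √1,027,526,142 ≈ 32,055.0

32100 RPM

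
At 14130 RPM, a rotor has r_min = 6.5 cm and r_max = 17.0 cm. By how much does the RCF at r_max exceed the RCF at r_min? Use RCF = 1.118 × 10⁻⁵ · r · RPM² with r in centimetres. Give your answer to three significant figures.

ΔRCF ≈ 23400 ×g

ΔRCF = 1.118 × 10⁻⁵ × (r_max − r_min) × N² = 1.118 × 10⁻⁵ × 10.5 × 199,656,900 ≈ 23,437.7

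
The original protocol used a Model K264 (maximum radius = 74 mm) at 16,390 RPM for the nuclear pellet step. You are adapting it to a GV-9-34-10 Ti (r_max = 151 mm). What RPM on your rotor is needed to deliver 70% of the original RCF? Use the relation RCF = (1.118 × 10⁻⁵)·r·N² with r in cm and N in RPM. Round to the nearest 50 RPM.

9600 RPM

Original rotor: r = 74 mm = 7.4 cm
RCF_original = 1.118 × 10⁻⁵ × 7.4 × (16390)² = 1.118 × 10⁻⁵ × 7.4 × 268,632,100 ≈ 22,224.5 × g
Target RCF = 0.7 × 22,224.5 ≈ 15,557.1 × g
Your rotor: r = 151 mm = 15.1 cm
15,557.1 = 1.118 × 10⁻⁵ × 15.1 × N²
N² = 15,557.1 / (16.8818 × 10⁻⁵) = 92,153,088
N ≈ √92,153,088 ≈ 9,599.6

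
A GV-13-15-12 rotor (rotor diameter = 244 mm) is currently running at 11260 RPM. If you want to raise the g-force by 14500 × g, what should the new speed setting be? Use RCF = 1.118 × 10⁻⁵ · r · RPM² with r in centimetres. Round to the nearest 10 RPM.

r = 244 mm / 2 = 122 mm = 12.2 cm
Current RCF = 1.118 × 10⁻⁵ × 12.2 × (11260)² = 1.118 × 10⁻⁵ × 12.2 × 126,787,600 ≈ 17,293.3 × g
Target RCF = 17,293.3 + 14,500 = 31,793.3 × g
N² = 31,793.3 / (13.6396 × 10⁻⁵) = 233,095,545
N ≈ √233,095,545 ≈ 15,267.5

N₂ ≈ 15270 RPM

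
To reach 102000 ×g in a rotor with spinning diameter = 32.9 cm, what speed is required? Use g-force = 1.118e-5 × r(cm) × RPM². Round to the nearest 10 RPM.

r = 32.9 / 2 = 16.45 cm
102,000 = 1.118 × 10⁻⁵ × 16.45 × N²
N² = 102,000 / (18.3911 × 10⁻⁵) = 554,616,091
N ≈ √554,616,091 ≈ 23,550.3

23550 RPM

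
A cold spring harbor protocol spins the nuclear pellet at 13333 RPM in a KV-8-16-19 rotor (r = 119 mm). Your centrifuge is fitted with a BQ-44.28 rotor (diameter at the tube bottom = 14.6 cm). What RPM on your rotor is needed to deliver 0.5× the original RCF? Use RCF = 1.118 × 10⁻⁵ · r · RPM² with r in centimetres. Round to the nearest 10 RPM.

12040 RPM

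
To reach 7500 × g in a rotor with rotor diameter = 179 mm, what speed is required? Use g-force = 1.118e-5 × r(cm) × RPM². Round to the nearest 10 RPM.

N ≈ 8660 RPM

r = 179 mm / 2 = 89.5 mm = 8.95 cm
RCF = 1.118 × 10⁻⁵ × r × N²
7,500 = 1.118 × 10⁻⁵ × 8.95 × N²
N² = 7,500 / (10.0061 × 10⁻⁵) = 74,954,278
N ≈ √74,954,278 ≈ 8,657.6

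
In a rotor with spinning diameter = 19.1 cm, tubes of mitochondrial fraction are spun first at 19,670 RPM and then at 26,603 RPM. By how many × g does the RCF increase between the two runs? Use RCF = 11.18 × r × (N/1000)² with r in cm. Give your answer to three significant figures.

r = 19.1 / 2 = 9.55 cm
RCF₁ = 11.18 × 9.55 × (19.67)² = 11.18 × 9.55 × 386.9089 ≈ 41,309.9 × g
RCF₂ = 11.18 × 9.55 × (26.603)² = 11.18 × 9.55 × 707.719609 ≈ 75,562.5 × g
Increase = 75,562.5 − 41,309.9 = 34,252.6

≈ 34300 × g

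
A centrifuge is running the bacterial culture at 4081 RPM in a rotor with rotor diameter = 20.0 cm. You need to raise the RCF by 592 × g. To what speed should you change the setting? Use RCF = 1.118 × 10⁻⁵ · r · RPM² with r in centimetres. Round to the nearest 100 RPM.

r = 20.0 / 2 = 10 cm
Current RCF = 1.118 × 10⁻⁵ × 10 × (4081)² = 1.118 × 10⁻⁵ × 10 × 16,654,561 ≈ 1,862 × g
Target RCF = 1,862 + 592 = 2,454 × g
N² = 2,454 / (11.18 × 10⁻⁵) = 21,949,911
N ≈ √21,949,911 ≈ 4,685.1

≈ 4700 RPM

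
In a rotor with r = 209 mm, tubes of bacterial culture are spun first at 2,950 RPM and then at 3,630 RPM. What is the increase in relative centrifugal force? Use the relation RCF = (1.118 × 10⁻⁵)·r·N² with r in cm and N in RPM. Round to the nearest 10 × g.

r = 209 mm = 20.9 cm
RCF₁ = 1.118 × 10⁻⁵ × 20.9 × (2950)² = 1.118 × 10⁻⁵ × 20.9 × 8,702,500 ≈ 2,033.4 × g
RCF₂ = 1.118 × 10⁻⁵ × 20.9 × (3630)² = 1.118 × 10⁻⁵ × 20.9 × 13,176,900 ≈ 3,078.9 × g
Increase = 3,078.9 − 2,033.4 = 1,045.5

≈ 1050 x g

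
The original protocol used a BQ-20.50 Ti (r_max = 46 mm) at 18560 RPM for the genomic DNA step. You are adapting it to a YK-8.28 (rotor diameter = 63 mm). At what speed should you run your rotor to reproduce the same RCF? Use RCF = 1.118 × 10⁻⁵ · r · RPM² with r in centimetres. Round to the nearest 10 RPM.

≈ 22430 RPM

Original rotor: r = 46 mm = 4.6 cm
RCF_original = 1.118 × 10⁻⁵ × 4.6 × (18560)² = 1.118 × 10⁻⁵ × 4.6 × 344,473,600 ≈ 17,715.6 × g
Your rotor: r = 63 mm / 2 = 31.5 mm = 3.15 cm
17,715.6 = 1.118 × 10⁻⁵ × 3.15 × N²
N² = 17,715.6 / (3.5217 × 10⁻⁵) = 503,041,145
N ≈ √503,041,145 ≈ 22,428.6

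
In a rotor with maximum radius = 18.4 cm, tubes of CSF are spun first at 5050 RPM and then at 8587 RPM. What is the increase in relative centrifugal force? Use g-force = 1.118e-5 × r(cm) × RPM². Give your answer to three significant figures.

9920 g

RCF₁ = 1.118 × 10⁻⁵ × 18.4 × (5050)² = 1.118 × 10⁻⁵ × 18.4 × 25,502,500 ≈ 5,246.2 × g
RCF₂ = 1.118 × 10⁻⁵ × 18.4 × (8587)² = 1.118 × 10⁻⁵ × 18.4 × 73,736,569 ≈ 15,168.5 × g
Increase = 15,168.5 − 5,246.2 = 9,922.3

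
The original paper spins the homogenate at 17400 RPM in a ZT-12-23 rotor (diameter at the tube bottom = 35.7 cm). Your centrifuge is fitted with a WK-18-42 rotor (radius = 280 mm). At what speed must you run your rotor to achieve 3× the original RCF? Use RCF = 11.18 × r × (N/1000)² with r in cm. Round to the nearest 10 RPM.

Original rotor: r = 35.7 / 2 = 17.85 cm
RCF_original = 11.18 × 17.85 × (17.4)² = 11.18 × 17.85 × 302.76 ≈ 60,419.7 × g
Target RCF = 3 × 60,419.7 ≈ 181,259.1 × g
Your rotor: r = 280 mm = 28.0 cm
181,259.1 = 11.18 × 28 × (N/1000)²
(N/1000)² = 181,259.1 / 313.04 = 579.0286
N = 1000 × √579.0286 ≈ 24,063.0

24060 RPM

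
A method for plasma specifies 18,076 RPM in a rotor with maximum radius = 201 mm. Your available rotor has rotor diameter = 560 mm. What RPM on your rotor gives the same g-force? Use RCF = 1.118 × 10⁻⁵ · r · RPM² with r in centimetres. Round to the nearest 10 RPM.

Original rotor: r = 201 mm = 20.1 cm
RCF_original = 1.118 × 10⁻⁵ × 20.1 × (18076)² = 1.118 × 10⁻⁵ × 20.1 × 326,741,776 ≈ 73,424.8 × g
Your rotor: r = 560 mm / 2 = 280 mm = 28 cm
73,424.8 = 1.118 × 10⁻⁵ × 28 × N²
N² = 73,424.8 / (31.304 × 10⁻⁵) = 234,554,051
N ≈ √234,554,051 ≈ 15,315.2

15320 RPM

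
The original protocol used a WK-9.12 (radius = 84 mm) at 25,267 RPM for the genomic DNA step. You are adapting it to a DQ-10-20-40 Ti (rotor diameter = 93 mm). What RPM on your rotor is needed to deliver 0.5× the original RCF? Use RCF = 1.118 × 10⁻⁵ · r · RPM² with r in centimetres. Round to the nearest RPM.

Original rotor: r = 84 mm = 8.4 cm
RCF_original = 1.118 × 10⁻⁵ × 8.4 × (25267)² = 1.118 × 10⁻⁵ × 8.4 × 638,421,289 ≈ 59,955.4 × g
Target RCF = 0.5 × 59,955.4 ≈ 29,977.7 × g
Your rotor: r = 93 mm / 2 = 46.5 mm = 4.65 cm
29,977.7 = 1.118 × 10⁻⁵ × 4.65 × N²
N² = 29,977.7 / (5.1987 × 10⁻⁵) = 576,638,390
N ≈ √576,638,390 ≈ 24,013.3

≈ 24013 RPM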